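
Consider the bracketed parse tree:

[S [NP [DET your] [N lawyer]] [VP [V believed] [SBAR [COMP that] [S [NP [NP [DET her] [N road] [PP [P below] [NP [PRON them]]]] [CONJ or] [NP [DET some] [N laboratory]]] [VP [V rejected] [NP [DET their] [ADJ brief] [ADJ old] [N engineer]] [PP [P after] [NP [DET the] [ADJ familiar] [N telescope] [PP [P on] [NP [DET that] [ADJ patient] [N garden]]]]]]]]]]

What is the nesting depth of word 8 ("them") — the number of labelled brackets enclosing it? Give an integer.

9

Counting open brackets not yet closed at "them": [S [VP [SBAR [S [NP [NP [PP [NP [PRON = 9.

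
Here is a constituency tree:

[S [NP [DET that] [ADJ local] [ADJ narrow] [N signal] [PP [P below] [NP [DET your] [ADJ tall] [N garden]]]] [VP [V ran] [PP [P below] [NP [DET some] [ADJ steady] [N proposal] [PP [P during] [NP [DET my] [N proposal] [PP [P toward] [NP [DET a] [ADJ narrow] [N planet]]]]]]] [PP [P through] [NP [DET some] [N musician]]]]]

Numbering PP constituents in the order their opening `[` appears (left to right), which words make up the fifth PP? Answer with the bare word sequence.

through some musician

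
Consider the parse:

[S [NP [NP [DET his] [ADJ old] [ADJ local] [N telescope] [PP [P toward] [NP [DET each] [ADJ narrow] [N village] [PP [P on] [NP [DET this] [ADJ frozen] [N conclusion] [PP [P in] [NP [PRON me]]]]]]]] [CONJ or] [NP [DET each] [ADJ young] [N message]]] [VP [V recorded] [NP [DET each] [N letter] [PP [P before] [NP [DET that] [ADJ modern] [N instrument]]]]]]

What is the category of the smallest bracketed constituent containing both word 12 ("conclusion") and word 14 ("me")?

Word 12 lies under S → NP → NP → PP → NP → PP → NP → N; word 14 lies under S → NP → NP → PP → NP → PP → NP → PP → NP → PRON. The lowest shared node is the NP.

NP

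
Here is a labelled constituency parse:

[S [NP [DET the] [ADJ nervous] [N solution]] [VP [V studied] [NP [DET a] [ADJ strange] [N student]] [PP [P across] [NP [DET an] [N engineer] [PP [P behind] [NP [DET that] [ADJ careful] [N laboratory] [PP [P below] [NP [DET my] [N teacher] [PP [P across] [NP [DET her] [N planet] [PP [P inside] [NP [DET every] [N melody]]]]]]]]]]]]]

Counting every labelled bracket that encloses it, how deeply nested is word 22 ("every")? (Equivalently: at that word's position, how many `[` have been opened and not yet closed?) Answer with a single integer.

13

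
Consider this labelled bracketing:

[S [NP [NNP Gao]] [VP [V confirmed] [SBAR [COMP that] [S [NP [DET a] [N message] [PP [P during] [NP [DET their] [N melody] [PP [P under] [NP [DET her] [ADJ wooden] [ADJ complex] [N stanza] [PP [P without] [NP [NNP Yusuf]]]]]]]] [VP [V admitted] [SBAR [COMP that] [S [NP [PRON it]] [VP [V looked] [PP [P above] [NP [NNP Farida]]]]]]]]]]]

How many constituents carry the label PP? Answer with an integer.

4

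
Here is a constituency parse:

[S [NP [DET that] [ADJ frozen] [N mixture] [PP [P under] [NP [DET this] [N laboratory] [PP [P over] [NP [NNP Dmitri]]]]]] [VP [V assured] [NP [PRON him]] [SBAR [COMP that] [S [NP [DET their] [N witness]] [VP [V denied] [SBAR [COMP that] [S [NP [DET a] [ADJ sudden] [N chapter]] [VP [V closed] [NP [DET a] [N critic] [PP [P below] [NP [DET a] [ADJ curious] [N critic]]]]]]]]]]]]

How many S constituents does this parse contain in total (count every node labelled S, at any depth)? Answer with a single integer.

Listing each S by its span: [S that frozen mixture under this laboratory over Dmitri assured him that their witness denied that a sudden chapter closed a critic below a curious critic]; [S their witness denied that a sudden chapter closed a critic below a curious critic]; [S a sudden chapter closed a critic below a curious critic] — that makes 3.

3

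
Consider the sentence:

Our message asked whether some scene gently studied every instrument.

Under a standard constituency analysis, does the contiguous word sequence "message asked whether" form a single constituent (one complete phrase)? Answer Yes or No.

"message" belongs to the noun phrase "our message" while "whether" belongs to the verb phrase "asked whether some scene gently studied every instrument"; a span that runs across that boundary is not a single phrase.

No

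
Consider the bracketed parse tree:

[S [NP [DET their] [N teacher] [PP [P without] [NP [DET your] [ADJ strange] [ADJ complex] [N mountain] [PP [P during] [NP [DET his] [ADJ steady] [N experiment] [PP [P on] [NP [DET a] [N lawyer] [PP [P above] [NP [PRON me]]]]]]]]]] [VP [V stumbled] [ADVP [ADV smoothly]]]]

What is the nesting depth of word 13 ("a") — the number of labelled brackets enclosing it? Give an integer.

Counting open brackets not yet closed at "a": [S [NP [PP [NP [PP [NP [PP [NP [DET = 9.

9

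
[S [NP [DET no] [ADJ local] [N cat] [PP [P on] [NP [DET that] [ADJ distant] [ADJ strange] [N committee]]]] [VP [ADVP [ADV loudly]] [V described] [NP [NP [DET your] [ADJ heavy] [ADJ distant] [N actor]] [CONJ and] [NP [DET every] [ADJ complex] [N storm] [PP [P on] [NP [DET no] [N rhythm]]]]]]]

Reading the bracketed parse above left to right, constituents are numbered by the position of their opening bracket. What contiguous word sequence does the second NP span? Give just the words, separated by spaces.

that distant strange committee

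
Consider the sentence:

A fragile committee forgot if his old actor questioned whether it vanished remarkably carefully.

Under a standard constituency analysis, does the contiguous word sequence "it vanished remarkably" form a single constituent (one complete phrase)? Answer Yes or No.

No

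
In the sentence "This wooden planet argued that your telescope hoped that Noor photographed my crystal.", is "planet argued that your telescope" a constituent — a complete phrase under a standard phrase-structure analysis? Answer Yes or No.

No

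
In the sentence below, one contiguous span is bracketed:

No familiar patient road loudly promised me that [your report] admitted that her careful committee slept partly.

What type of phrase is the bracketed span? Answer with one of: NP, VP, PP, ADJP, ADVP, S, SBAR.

NP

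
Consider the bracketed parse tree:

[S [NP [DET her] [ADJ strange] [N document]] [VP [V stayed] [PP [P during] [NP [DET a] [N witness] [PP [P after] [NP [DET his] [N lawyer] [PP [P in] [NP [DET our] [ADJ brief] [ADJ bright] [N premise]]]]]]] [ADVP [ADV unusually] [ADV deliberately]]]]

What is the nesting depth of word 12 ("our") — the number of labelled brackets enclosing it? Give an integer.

9

Counting open brackets not yet closed at "our": [S [VP [PP [NP [PP [NP [PP [NP [DET = 9.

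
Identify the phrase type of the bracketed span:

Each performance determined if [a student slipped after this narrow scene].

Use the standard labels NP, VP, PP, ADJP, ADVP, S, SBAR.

The bracketed span "a student slipped after this narrow scene" is headed by "slipped", making it a clause (S).

S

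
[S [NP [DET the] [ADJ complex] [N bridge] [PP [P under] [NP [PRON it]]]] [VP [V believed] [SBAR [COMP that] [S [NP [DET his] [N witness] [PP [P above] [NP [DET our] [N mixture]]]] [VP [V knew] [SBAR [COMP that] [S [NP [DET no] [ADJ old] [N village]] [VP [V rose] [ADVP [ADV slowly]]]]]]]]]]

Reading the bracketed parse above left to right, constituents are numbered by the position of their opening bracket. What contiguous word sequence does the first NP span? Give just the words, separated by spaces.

The NP opening brackets appear, in order, over: "the complex bridge under it"; "it"; "his witness above our mixture"; "our mixture"; "no old village". The first one spans "the complex bridge under it".

the complex bridge under it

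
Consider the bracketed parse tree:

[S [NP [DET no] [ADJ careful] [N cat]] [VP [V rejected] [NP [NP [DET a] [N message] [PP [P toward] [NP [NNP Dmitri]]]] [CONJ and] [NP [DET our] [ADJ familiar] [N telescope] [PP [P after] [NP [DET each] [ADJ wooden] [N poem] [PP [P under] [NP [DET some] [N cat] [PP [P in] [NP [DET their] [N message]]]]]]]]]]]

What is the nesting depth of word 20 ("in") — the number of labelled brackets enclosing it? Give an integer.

10

The word sits inside P, which is inside PP, inside NP, inside PP, inside NP, inside PP, inside NP, inside NP, inside VP, inside S — 10 brackets in all.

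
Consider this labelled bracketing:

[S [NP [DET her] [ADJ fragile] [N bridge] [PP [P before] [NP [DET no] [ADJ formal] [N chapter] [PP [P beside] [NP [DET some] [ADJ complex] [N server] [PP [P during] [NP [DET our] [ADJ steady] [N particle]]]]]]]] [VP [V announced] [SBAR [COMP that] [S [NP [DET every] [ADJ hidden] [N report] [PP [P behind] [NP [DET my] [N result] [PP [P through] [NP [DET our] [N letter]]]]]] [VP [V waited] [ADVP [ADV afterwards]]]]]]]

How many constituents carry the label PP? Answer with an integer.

5

Listing each PP by its span: [PP before no formal chapter beside some complex server during our steady particle]; [PP beside some complex server during our steady particle]; [PP during our steady particle]; [PP behind my result through our letter]; [PP through our letter] — that makes 5.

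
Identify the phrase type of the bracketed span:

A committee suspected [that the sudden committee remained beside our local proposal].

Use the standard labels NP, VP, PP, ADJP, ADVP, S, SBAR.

The span is built around the complementizer "that" — a subordinate clause (SBAR).

SBAR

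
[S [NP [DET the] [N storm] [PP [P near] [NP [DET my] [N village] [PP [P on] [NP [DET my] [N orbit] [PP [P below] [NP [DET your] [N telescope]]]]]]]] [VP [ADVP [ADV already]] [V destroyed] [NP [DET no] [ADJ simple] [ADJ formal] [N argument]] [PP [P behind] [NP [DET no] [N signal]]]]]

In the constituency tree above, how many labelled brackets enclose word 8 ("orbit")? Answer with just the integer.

7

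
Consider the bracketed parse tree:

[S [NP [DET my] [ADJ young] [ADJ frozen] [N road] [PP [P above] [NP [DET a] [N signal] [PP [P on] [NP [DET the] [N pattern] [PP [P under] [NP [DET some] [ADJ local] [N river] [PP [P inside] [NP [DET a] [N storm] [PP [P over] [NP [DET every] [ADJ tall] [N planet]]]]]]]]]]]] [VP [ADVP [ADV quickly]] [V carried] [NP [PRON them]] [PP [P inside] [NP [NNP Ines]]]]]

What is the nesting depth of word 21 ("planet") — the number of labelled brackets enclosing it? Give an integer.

Path from the root down to the word: S → NP → PP → NP → PP → NP → PP → NP → PP → NP → PP → NP → N. That is 13 enclosing brackets.

13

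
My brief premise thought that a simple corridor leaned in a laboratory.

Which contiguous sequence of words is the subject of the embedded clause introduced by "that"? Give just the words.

In the embedded clause introduced by "that" the verb is "leaned"; the NP preceding it, "a simple corridor", is the subject.

a simple corridor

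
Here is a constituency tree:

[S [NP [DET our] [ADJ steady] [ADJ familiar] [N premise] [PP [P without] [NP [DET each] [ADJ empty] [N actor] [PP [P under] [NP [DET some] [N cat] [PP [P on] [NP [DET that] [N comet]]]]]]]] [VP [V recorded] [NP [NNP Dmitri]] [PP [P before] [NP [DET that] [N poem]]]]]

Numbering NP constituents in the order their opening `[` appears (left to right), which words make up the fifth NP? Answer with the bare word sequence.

Dmitri

The NP opening brackets appear, in order, over: "our steady familiar premise without each empty actor under some cat on that comet"; "each empty actor under some cat on that comet"; "some cat on that comet"; "that comet"; "Dmitri"; "that poem". The fifth one spans "Dmitri".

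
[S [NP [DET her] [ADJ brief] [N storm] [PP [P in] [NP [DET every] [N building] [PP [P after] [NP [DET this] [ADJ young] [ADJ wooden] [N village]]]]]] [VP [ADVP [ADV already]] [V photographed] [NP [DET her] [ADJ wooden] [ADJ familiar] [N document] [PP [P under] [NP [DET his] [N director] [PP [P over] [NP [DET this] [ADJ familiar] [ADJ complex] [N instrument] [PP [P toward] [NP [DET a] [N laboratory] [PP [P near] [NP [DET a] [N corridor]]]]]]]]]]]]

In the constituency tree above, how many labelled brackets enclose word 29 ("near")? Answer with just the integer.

The word sits inside P, which is inside PP, inside NP, inside PP, inside NP, inside PP, inside NP, inside PP, inside NP, inside VP, inside S — 11 brackets in all.

11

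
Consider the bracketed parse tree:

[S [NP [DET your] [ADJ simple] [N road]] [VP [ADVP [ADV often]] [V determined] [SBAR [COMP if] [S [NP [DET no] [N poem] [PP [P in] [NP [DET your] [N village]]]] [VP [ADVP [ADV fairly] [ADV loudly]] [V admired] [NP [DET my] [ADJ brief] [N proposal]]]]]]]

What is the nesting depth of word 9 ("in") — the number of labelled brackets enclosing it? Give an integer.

7

Path from the root down to the word: S → VP → SBAR → S → NP → PP → P. That is 7 enclosing brackets.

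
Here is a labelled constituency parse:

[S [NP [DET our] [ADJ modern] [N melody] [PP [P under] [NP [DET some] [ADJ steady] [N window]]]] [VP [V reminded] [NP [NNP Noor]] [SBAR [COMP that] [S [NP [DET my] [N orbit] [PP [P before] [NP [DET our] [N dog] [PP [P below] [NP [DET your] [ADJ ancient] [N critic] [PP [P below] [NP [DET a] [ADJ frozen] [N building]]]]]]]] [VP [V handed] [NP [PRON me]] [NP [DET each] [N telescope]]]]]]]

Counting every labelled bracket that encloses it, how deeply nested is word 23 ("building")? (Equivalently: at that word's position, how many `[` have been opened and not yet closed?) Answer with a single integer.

12

Path from the root down to the word: S → VP → SBAR → S → NP → PP → NP → PP → NP → PP → NP → N. That is 12 enclosing brackets.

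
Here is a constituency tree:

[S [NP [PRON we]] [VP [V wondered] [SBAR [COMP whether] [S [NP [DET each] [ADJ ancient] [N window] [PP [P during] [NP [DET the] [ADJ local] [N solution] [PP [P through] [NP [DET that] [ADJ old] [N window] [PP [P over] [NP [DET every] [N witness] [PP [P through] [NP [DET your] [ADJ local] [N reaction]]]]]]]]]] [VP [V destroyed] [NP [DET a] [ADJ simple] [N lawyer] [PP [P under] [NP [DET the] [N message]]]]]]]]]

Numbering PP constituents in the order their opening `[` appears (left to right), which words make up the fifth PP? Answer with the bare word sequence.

under the message

In left-to-right order the PP constituents are "during the local solution through that old window over every witness through your local reaction"; "through that old window over every witness through your local reaction"; "over every witness through your local reaction"; "through your local reaction"; "under the message". Number 5 is "under the message".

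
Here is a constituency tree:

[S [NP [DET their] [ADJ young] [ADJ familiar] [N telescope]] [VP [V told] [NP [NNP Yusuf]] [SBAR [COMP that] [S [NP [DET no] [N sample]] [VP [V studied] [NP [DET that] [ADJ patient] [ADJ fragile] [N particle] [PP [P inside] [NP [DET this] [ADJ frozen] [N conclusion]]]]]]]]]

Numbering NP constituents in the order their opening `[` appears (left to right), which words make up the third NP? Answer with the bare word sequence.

no sample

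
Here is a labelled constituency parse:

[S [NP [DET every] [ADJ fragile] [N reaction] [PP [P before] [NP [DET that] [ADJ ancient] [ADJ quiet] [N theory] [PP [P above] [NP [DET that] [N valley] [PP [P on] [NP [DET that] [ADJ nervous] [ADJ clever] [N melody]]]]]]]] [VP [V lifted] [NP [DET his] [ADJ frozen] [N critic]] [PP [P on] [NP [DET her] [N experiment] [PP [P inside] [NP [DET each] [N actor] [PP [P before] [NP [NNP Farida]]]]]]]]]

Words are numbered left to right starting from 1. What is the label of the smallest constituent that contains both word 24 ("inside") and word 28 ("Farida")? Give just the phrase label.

PP

Both words fall inside [PP inside each actor before Farida] (words 24–28), and no smaller constituent contains them both. Label: PP.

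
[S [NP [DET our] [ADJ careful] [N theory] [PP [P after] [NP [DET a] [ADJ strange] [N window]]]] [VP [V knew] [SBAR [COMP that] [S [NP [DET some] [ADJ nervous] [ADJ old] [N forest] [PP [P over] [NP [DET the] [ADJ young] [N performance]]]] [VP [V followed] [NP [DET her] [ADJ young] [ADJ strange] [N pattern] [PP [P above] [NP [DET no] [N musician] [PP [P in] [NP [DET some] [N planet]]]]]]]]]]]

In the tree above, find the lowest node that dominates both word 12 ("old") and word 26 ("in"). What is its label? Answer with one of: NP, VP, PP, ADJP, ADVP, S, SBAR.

S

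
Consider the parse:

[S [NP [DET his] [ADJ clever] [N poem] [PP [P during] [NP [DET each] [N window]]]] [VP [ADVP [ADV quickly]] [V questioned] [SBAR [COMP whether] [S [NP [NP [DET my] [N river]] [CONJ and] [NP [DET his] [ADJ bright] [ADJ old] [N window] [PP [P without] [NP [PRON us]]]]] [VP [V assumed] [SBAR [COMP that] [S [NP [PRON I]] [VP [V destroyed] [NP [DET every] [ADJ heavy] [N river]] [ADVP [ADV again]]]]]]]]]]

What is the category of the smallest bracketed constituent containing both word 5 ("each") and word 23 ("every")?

Both words fall inside [S his clever poem during each window quickly questioned whether my river and his bright old window without us assumed that I destroyed every heavy river again] (words 1–26), and no smaller constituent contains them both. Label: S.

S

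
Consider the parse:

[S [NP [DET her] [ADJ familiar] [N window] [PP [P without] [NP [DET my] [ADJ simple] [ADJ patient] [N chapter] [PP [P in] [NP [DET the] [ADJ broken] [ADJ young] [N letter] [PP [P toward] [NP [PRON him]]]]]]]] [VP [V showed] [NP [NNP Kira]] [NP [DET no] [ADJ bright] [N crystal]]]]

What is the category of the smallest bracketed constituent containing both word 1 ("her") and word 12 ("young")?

NP

The smallest bracket enclosing both words is [NP her familiar window without my simple patient chapter in the broken young letter toward him], so the label is NP.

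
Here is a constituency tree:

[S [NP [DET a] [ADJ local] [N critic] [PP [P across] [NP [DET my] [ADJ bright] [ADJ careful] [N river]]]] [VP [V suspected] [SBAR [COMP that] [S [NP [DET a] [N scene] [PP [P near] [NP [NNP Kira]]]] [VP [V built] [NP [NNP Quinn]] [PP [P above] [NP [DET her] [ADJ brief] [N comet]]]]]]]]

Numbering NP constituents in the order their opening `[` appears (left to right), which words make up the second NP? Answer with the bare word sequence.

my bright careful river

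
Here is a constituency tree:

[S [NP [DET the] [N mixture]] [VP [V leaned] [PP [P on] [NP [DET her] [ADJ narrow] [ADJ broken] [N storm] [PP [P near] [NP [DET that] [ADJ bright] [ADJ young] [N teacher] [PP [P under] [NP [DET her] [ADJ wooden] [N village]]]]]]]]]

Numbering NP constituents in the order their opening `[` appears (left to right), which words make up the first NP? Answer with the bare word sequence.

The NP opening brackets appear, in order, over: "the mixture"; "her narrow broken storm near that bright young teacher under her wooden village"; "that bright young teacher under her wooden village"; "her wooden village". The first one spans "the mixture".

the mixture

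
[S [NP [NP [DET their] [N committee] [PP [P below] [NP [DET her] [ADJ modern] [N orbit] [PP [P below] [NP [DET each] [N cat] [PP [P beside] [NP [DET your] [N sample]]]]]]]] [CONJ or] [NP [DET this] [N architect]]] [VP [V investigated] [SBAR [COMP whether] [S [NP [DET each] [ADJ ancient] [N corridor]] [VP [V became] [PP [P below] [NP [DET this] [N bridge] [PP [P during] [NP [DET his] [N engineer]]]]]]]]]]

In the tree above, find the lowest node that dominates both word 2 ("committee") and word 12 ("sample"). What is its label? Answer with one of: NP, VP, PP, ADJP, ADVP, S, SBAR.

NP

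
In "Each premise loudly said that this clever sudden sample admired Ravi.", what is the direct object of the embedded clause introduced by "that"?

Ravi

"admired" heads the VP of the embedded clause introduced by "that", and "Ravi" is its direct object.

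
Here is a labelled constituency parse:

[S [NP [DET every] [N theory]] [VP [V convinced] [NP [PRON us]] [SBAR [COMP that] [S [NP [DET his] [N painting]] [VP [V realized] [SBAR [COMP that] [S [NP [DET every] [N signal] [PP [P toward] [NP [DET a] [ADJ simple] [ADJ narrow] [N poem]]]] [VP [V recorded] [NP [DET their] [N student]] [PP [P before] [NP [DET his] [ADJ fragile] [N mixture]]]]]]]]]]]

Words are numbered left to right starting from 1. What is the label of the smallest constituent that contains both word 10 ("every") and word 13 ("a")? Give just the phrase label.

Word 10 lies under S → VP → SBAR → S → VP → SBAR → S → NP → DET; word 13 lies under S → VP → SBAR → S → VP → SBAR → S → NP → PP → NP → DET. The lowest shared node is the NP.

NP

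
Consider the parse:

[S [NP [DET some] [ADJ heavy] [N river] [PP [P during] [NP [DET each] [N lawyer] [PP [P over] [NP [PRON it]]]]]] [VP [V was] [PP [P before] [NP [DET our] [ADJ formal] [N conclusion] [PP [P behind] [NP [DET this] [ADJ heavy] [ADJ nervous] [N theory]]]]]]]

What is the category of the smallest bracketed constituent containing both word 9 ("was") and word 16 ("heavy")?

VP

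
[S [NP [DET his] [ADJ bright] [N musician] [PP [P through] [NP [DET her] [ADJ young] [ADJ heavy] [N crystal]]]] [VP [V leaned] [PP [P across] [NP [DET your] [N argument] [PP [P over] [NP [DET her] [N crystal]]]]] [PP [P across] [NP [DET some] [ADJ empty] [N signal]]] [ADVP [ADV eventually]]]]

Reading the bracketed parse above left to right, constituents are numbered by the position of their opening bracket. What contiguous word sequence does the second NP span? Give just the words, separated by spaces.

her young heavy crystal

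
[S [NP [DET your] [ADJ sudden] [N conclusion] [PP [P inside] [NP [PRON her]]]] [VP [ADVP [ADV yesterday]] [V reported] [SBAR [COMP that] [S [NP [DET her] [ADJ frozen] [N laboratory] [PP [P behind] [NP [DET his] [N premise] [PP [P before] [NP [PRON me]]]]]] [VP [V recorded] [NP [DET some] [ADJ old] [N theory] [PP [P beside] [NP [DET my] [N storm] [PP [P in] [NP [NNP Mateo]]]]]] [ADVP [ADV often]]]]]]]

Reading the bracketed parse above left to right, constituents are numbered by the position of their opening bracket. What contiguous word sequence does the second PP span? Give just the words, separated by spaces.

The PP opening brackets appear, in order, over: "inside her"; "behind his premise before me"; "before me"; "beside my storm in Mateo"; "in Mateo". The second one spans "behind his premise before me".

behind his premise before me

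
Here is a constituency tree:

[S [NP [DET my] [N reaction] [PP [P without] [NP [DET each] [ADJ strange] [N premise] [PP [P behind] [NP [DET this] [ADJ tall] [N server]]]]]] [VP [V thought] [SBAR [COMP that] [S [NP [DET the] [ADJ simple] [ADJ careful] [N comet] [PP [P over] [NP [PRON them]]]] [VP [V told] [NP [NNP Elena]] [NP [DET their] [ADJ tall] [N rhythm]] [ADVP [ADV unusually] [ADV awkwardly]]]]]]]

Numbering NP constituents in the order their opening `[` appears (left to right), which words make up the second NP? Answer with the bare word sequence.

each strange premise behind this tall server

The NP opening brackets appear, in order, over: "my reaction without each strange premise behind this tall server"; "each strange premise behind this tall server"; "this tall server"; "the simple careful comet over them"; "them"; "Elena"; "their tall rhythm". The second one spans "each strange premise behind this tall server".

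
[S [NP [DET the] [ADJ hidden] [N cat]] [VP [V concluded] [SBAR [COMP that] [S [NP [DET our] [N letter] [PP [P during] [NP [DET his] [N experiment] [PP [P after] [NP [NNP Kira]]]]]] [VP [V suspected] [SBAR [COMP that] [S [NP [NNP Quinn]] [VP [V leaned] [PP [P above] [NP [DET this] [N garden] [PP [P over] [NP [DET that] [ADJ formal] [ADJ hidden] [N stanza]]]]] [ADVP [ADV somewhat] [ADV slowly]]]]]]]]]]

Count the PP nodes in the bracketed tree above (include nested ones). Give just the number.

Scanning left to right, an opening `[PP` appears at word positions 8, 11, 17, 20 — 4 in total.

4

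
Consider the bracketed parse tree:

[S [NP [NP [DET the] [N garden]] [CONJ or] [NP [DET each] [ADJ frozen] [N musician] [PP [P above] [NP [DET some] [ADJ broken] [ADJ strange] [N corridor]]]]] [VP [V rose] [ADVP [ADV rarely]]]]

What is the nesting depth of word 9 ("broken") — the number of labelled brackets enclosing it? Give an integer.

6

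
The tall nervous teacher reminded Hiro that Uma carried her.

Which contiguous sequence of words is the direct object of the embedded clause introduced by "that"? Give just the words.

Within the embedded clause introduced by "that", the direct object of "carried" is "her".

her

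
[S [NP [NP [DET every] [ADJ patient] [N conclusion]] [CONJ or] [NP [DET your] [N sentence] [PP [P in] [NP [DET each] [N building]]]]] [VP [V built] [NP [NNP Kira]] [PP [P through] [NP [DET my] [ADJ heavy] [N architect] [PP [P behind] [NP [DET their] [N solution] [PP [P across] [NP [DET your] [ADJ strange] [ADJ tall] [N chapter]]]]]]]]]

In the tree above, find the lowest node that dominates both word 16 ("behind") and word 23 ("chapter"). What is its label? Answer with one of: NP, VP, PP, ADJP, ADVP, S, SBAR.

PP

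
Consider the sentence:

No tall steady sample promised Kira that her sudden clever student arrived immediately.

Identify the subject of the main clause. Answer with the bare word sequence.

In the main clause the verb is "promised"; the NP preceding it, "no tall steady sample", is the subject.

no tall steady sample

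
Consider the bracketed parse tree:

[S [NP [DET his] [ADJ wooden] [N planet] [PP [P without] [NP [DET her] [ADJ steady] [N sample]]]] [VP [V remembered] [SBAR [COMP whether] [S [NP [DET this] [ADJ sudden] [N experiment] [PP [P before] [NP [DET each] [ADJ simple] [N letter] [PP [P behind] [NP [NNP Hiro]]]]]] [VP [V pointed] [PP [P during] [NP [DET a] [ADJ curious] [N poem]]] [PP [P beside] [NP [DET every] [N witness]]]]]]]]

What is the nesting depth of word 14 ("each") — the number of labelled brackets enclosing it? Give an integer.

8

Path from the root down to the word: S → VP → SBAR → S → NP → PP → NP → DET. That is 8 enclosing brackets.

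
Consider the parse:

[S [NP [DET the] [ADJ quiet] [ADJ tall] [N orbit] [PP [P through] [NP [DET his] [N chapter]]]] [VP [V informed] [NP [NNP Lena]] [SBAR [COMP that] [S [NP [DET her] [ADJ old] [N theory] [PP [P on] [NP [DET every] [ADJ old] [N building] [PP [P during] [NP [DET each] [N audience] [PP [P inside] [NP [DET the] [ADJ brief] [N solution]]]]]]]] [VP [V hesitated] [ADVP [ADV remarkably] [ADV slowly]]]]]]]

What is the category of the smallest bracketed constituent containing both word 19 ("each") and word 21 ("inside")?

NP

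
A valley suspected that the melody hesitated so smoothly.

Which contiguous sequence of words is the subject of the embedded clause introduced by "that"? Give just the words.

the melody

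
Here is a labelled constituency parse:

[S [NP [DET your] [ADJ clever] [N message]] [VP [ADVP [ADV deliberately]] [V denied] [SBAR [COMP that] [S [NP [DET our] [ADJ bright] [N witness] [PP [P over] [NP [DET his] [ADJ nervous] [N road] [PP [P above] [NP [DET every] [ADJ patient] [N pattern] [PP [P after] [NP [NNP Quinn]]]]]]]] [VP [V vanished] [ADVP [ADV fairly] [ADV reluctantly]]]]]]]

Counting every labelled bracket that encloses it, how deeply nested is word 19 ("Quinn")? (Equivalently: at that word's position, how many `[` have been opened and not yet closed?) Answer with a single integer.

Path from the root down to the word: S → VP → SBAR → S → NP → PP → NP → PP → NP → PP → NP → NNP. That is 12 enclosing brackets.

12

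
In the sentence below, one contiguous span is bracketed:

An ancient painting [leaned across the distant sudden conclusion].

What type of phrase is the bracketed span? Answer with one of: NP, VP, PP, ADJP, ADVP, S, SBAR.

The span is built around the verb "leaned" — a verb phrase (VP).

VP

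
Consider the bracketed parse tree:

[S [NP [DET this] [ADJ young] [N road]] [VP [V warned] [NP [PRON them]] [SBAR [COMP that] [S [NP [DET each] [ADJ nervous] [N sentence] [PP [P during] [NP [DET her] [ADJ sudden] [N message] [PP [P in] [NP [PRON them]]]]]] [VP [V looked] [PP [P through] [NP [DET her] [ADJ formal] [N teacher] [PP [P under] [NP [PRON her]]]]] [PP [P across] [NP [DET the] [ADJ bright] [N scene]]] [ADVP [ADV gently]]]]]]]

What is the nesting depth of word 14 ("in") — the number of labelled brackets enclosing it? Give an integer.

9

The word sits inside P, which is inside PP, inside NP, inside PP, inside NP, inside S, inside SBAR, inside VP, inside S — 9 brackets in all.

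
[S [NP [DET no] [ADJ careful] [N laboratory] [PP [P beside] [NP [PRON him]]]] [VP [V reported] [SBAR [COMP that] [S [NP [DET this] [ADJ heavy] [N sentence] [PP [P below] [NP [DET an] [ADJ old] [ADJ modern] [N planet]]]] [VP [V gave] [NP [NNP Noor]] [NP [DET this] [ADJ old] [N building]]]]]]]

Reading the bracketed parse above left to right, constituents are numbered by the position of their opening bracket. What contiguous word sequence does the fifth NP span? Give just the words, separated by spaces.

Noor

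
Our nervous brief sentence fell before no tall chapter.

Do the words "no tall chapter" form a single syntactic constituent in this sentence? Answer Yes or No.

Yes

"no tall chapter" is exactly the noun phrase [NP no tall chapter], a complete constituent.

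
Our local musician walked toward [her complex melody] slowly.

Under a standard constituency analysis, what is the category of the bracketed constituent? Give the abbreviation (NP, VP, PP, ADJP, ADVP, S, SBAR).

NP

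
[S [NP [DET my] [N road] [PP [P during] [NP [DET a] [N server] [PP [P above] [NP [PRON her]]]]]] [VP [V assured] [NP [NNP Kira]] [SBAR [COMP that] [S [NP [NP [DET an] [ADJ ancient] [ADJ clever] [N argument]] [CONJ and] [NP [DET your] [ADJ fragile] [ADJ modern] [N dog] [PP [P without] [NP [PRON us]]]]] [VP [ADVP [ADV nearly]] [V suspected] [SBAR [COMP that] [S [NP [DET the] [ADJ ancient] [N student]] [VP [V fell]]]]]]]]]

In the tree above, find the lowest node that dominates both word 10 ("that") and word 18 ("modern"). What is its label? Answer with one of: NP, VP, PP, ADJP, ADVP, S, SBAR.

SBAR

The smallest bracket enclosing both words is [SBAR that an ancient clever argument and your fragile modern dog without us nearly suspected that the ancient student fell], so the label is SBAR.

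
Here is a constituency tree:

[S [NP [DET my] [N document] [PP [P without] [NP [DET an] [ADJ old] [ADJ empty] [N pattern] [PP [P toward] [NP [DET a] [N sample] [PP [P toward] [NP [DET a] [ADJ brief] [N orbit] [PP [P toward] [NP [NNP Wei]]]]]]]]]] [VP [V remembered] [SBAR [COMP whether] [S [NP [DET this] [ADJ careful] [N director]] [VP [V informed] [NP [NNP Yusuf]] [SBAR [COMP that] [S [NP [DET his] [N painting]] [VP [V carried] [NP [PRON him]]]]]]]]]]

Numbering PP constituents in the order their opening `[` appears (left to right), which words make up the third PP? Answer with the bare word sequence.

toward a brief orbit toward Wei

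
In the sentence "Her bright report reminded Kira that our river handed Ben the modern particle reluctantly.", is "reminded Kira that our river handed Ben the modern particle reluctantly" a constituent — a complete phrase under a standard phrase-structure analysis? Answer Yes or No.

Yes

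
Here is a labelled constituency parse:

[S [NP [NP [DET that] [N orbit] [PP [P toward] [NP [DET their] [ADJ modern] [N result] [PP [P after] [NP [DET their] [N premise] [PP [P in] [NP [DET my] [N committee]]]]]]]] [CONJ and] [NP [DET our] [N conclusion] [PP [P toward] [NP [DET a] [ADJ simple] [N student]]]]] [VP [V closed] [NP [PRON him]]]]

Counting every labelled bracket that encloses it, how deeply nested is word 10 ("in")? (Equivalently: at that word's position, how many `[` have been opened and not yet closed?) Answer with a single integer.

9

Path from the root down to the word: S → NP → NP → PP → NP → PP → NP → PP → P. That is 9 enclosing brackets.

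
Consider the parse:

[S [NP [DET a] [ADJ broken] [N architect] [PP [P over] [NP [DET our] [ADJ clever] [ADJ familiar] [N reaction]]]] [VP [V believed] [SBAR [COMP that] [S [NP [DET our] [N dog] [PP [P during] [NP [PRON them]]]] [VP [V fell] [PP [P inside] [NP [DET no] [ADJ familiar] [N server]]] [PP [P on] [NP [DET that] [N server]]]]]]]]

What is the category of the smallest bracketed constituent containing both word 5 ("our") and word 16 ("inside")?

S

The smallest bracket enclosing both words is [S a broken architect over our clever familiar reaction believed that our dog during them fell inside no familiar server on that server], so the label is S.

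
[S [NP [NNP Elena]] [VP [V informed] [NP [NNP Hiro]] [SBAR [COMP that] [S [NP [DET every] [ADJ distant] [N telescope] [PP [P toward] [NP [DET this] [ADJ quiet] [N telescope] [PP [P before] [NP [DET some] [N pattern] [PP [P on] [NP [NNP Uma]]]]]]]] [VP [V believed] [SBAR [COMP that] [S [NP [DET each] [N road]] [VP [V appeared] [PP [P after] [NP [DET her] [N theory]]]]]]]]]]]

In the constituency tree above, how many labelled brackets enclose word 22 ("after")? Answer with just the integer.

10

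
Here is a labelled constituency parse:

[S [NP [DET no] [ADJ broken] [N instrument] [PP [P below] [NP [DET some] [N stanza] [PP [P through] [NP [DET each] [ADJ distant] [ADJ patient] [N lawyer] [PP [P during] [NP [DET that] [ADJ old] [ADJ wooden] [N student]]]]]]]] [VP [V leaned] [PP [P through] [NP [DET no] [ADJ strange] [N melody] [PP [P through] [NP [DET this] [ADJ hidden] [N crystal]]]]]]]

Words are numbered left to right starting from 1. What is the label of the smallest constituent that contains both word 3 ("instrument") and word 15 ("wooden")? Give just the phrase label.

NP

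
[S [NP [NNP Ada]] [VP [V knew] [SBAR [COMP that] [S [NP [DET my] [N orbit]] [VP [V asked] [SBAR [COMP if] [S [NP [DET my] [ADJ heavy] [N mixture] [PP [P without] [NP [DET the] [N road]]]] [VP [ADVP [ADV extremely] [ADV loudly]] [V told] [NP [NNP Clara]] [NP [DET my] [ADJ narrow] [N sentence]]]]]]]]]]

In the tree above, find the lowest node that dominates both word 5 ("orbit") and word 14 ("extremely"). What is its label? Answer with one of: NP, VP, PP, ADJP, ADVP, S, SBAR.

Word 5 lies under S → VP → SBAR → S → NP → N; word 14 lies under S → VP → SBAR → S → VP → SBAR → S → VP → ADVP → ADV. The lowest shared node is the S.

S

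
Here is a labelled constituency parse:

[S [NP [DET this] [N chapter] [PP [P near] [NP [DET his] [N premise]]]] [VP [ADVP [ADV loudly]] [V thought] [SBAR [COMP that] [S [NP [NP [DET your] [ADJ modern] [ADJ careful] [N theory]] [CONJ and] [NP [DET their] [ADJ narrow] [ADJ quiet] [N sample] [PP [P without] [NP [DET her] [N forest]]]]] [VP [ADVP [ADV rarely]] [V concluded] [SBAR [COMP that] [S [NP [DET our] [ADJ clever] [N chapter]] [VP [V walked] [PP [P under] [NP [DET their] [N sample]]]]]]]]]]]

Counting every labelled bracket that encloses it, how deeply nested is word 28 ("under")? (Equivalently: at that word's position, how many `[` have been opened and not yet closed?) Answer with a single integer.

10

Path from the root down to the word: S → VP → SBAR → S → VP → SBAR → S → VP → PP → P. That is 10 enclosing brackets.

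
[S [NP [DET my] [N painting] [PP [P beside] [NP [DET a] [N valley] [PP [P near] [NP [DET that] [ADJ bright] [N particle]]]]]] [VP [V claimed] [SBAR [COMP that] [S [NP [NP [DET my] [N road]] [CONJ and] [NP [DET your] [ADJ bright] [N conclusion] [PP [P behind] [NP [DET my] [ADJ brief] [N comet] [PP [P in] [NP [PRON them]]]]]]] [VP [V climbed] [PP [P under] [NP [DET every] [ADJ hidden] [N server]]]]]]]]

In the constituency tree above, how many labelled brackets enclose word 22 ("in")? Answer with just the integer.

The word sits inside P, which is inside PP, inside NP, inside PP, inside NP, inside NP, inside S, inside SBAR, inside VP, inside S — 10 brackets in all.

10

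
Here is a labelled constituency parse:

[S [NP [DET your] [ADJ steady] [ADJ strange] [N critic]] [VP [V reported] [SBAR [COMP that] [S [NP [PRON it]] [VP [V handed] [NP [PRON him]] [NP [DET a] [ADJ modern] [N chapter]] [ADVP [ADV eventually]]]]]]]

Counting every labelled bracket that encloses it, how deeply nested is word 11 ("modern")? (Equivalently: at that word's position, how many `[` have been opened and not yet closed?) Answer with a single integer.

7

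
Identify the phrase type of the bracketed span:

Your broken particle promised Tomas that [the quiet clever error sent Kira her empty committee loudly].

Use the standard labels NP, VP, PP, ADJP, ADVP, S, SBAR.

The bracketed span "the quiet clever error sent Kira her empty committee loudly" is headed by "sent", making it a clause (S).

S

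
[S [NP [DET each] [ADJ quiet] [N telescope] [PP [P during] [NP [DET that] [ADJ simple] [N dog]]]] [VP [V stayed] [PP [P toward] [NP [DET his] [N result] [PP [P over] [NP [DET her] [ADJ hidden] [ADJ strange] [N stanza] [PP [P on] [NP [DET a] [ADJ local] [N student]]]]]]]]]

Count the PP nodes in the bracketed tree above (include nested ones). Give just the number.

Scanning left to right, an opening `[PP` appears at word positions 4, 9, 12, 17 — 4 in total.

4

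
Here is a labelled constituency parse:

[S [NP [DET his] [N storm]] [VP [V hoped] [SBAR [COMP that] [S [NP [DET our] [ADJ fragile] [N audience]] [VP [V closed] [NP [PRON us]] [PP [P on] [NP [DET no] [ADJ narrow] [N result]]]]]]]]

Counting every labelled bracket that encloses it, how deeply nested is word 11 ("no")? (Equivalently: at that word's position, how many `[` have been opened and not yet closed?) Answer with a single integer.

Counting open brackets not yet closed at "no": [S [VP [SBAR [S [VP [PP [NP [DET = 8.

8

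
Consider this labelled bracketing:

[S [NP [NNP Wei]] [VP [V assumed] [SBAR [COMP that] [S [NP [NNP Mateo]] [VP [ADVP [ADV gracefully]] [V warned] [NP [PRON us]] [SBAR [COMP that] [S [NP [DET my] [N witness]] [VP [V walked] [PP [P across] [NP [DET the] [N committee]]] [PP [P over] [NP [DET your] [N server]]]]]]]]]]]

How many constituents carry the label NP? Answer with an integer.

The NP constituents are: [NP Wei]; [NP Mateo]; [NP us]; [NP my witness]; [NP the committee]; [NP your server]. Total: 6.

6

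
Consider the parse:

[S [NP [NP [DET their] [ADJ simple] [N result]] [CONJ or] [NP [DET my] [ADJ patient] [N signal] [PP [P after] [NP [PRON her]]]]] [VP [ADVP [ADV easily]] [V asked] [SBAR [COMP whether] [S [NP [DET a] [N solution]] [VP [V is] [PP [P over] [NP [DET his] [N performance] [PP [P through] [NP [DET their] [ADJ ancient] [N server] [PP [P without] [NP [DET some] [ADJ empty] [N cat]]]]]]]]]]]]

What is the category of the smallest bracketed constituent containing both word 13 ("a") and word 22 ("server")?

S

Both words fall inside [S a solution is over his performance through their ancient server without some empty cat] (words 13–26), and no smaller constituent contains them both. Label: S.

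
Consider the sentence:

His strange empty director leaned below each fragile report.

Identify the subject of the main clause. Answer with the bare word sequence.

In the main clause the verb is "leaned"; the NP preceding it, "his strange empty director", is the subject.

his strange empty director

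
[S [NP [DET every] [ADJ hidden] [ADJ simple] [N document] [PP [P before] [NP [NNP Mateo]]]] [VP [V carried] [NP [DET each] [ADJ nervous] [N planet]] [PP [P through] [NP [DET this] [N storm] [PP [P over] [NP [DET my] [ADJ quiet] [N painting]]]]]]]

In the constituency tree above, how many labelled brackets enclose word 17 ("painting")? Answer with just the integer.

7

Counting open brackets not yet closed at "painting": [S [VP [PP [NP [PP [NP [N = 7.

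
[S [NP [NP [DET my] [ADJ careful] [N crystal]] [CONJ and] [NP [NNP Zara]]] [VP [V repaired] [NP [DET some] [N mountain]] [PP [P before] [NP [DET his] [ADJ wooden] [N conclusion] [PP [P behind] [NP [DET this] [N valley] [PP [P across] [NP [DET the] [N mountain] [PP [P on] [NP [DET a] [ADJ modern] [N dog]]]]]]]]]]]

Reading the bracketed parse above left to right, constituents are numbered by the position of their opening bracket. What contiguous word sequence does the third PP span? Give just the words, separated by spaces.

across the mountain on a modern dog

In left-to-right order the PP constituents are "before his wooden conclusion behind this valley across the mountain on a modern dog"; "behind this valley across the mountain on a modern dog"; "across the mountain on a modern dog"; "on a modern dog". Number 3 is "across the mountain on a modern dog".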